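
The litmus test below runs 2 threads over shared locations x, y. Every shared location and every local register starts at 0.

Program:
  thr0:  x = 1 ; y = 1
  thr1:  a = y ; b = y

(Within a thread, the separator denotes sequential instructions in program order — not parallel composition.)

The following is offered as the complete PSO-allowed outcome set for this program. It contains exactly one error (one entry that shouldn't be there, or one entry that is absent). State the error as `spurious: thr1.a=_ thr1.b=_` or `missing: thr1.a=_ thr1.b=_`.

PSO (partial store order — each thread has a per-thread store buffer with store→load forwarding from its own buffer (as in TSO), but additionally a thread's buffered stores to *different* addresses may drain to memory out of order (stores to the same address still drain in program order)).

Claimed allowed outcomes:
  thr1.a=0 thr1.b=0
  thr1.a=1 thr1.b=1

outcome vector order: (thr1.a,thr1.b)
PSO: 3 outcomes — {0/0; 0/1; 1/1}
PSO∖claimed = {0/1}

missing: thr1.a=0 thr1.b=1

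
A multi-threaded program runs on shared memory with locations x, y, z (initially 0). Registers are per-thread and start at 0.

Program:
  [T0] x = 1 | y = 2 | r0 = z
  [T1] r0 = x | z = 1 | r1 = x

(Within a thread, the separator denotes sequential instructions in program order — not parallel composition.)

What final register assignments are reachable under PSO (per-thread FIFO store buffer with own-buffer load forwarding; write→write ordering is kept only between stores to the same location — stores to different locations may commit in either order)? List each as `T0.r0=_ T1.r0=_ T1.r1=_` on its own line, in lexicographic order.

T0.r0=0 T1.r0=0 T1.r1=0
T0.r0=0 T1.r0=0 T1.r1=1
T0.r0=0 T1.r0=1 T1.r1=1
T0.r0=1 T1.r0=0 T1.r1=0
T0.r0=1 T1.r0=0 T1.r1=1
T0.r0=1 T1.r0=1 T1.r1=1

outcome vector order: (T0.r0,T1.r0,T1.r1)
|PSO outcomes| = 6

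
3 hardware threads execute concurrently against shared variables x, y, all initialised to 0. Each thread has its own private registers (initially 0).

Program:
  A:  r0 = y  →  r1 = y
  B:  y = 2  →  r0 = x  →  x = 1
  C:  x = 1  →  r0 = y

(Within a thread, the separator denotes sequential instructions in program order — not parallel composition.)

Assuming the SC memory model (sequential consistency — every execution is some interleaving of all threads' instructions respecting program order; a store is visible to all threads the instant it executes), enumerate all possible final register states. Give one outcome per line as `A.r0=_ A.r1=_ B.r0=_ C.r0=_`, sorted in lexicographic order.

A.r0=0 A.r1=0 B.r0=0 C.r0=2
A.r0=0 A.r1=0 B.r0=1 C.r0=0
A.r0=0 A.r1=0 B.r0=1 C.r0=2
A.r0=0 A.r1=2 B.r0=0 C.r0=2
A.r0=0 A.r1=2 B.r0=1 C.r0=0
A.r0=0 A.r1=2 B.r0=1 C.r0=2
A.r0=2 A.r1=2 B.r0=0 C.r0=2
A.r0=2 A.r1=2 B.r0=1 C.r0=0
A.r0=2 A.r1=2 B.r0=1 C.r0=2

outcome vector order: (A.r0,A.r1,B.r0,C.r0)
|SC outcomes| = 9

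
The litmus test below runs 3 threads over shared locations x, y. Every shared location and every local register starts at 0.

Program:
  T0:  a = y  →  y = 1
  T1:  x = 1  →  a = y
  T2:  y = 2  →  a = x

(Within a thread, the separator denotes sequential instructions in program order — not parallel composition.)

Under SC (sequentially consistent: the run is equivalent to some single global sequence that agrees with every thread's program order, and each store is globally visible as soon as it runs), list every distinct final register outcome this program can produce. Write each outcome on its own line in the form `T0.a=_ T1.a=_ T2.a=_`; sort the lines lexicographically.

outcome vector order: (T0.a,T1.a,T2.a)
|SC outcomes| = 10

T0.a=0 T1.a=0 T2.a=1
T0.a=0 T1.a=1 T2.a=0
T0.a=0 T1.a=1 T2.a=1
T0.a=0 T1.a=2 T2.a=0
T0.a=0 T1.a=2 T2.a=1
T0.a=2 T1.a=0 T2.a=1
T0.a=2 T1.a=1 T2.a=0
T0.a=2 T1.a=1 T2.a=1
T0.a=2 T1.a=2 T2.a=0
T0.a=2 T1.a=2 T2.a=1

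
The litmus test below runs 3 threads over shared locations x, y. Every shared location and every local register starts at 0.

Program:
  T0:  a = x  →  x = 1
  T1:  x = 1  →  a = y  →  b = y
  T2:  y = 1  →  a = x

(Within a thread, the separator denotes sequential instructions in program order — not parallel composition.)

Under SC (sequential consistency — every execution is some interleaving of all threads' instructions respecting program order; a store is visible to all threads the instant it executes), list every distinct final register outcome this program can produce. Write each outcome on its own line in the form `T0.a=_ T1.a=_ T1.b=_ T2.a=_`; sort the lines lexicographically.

T0.a=0 T1.a=0 T1.b=0 T2.a=1
T0.a=0 T1.a=0 T1.b=1 T2.a=1
T0.a=0 T1.a=1 T1.b=1 T2.a=0
T0.a=0 T1.a=1 T1.b=1 T2.a=1
T0.a=1 T1.a=0 T1.b=0 T2.a=1
T0.a=1 T1.a=0 T1.b=1 T2.a=1
T0.a=1 T1.a=1 T1.b=1 T2.a=0
T0.a=1 T1.a=1 T1.b=1 T2.a=1

outcome vector order: (T0.a,T1.a,T1.b,T2.a)
|SC outcomes| = 8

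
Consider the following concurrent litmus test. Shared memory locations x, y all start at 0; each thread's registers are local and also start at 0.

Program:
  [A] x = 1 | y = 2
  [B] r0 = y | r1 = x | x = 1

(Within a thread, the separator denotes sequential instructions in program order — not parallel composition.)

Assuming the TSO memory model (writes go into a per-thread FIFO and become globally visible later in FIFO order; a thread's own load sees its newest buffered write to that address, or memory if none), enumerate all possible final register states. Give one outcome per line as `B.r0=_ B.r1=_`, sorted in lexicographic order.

B.r0=0 B.r1=0
B.r0=0 B.r1=1
B.r0=2 B.r1=1

outcome vector order: (B.r0,B.r1)
|TSO outcomes| = 3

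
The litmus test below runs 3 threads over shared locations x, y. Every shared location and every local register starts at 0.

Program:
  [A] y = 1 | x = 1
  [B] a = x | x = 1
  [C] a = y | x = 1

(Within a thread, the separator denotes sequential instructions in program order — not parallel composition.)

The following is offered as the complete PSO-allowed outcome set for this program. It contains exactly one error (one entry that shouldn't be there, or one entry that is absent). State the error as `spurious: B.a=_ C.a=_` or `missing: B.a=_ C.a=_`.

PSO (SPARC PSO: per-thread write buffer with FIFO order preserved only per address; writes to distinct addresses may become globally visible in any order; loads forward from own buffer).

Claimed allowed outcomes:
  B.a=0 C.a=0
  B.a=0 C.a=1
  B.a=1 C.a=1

missing: B.a=1 C.a=0

outcome vector order: (B.a,C.a)
PSO (4): 0/0; 0/1; 1/0; 1/1
PSO∖claimed = {1/0}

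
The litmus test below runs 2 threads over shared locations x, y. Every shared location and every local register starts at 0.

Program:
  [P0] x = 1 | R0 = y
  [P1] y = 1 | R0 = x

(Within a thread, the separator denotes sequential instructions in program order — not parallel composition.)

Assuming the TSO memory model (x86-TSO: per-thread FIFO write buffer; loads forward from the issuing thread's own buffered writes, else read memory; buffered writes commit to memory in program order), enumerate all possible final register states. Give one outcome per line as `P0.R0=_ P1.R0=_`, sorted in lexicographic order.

outcome vector order: (P0.R0,P1.R0)
|TSO outcomes| = 4

P0.R0=0 P1.R0=0
P0.R0=0 P1.R0=1
P0.R0=1 P1.R0=0
P0.R0=1 P1.R0=1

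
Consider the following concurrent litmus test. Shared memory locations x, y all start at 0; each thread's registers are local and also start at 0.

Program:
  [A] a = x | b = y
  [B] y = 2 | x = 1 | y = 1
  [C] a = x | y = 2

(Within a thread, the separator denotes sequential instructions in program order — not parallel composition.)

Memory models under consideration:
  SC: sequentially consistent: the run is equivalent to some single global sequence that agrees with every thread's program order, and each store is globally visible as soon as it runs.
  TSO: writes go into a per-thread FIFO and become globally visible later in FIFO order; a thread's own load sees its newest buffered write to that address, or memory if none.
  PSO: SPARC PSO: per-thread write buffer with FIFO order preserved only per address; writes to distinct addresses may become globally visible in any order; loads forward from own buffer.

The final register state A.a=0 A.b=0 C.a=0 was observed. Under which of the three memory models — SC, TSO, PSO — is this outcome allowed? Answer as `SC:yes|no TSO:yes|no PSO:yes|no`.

outcome vector order: (A.a,A.b,C.a)
[SC] allowed = {0/0/0 0/0/1 0/1/0 0/1/1 0/2/0 0/2/1 1/1/0 1/1/1 1/2/0 1/2/1}
[TSO] allowed = {0/0/0 0/0/1 0/1/0 0/1/1 0/2/0 0/2/1 1/1/0 1/1/1 1/2/0 1/2/1}
[PSO] allowed = {0/0/0 0/0/1 0/1/0 0/1/1 0/2/0 0/2/1 1/0/0 1/0/1 1/1/0 1/1/1 1/2/0 1/2/1}
target 0/0/0 ∈ {SC,TSO,PSO}

SC:yes TSO:yes PSO:yes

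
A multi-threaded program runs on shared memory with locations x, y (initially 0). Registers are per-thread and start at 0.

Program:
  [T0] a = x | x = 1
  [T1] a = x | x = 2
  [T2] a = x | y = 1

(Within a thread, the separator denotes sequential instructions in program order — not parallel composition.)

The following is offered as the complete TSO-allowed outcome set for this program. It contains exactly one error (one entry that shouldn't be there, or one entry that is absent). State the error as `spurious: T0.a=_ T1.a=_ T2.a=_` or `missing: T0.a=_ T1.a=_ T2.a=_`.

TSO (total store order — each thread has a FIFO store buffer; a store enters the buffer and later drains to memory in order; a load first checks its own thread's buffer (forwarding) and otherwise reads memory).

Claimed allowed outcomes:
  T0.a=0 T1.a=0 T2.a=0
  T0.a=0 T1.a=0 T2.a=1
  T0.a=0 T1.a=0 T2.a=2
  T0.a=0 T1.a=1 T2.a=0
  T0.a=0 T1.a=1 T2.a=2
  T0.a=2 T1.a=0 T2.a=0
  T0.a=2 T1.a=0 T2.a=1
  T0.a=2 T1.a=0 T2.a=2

outcome vector order: (T0.a,T1.a,T2.a)
TSO: 9 outcomes — {000 001 002 010 011 012 200 201 202}
TSO∖claimed = {011}

missing: T0.a=0 T1.a=1 T2.a=1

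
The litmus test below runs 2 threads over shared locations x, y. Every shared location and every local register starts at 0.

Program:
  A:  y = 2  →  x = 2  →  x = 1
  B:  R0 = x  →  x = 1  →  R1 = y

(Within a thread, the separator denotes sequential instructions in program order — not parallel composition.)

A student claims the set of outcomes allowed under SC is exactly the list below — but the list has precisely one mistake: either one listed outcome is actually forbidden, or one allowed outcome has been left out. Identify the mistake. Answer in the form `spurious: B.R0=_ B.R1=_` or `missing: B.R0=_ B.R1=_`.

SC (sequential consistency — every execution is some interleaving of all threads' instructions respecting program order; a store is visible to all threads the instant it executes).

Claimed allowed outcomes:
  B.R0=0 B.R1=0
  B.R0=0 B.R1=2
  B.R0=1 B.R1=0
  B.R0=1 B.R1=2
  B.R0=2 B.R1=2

outcome vector order: (B.R0,B.R1)
SC: 4 outcomes — {<0 0>; <0 2>; <1 2>; <2 2>}
claimed∖SC = {<1 0>}

spurious: B.R0=1 B.R1=0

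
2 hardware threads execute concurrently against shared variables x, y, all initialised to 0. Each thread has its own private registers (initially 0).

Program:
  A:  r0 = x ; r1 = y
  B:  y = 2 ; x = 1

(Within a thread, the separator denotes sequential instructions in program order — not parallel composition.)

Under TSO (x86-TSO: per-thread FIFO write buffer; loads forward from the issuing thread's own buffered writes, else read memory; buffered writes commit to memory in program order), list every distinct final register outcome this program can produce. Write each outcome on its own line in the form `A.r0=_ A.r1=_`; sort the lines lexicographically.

A.r0=0 A.r1=0
A.r0=0 A.r1=2
A.r0=1 A.r1=2

outcome vector order: (A.r0,A.r1)
|TSO outcomes| = 3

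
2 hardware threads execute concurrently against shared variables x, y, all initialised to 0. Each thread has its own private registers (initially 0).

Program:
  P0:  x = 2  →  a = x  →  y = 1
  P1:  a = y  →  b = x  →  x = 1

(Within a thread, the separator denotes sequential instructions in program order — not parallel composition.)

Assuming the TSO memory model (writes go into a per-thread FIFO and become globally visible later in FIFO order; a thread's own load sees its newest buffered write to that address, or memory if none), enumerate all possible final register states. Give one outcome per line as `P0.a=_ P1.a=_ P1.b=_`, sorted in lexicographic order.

outcome vector order: (P0.a,P1.a,P1.b)
|TSO outcomes| = 5

P0.a=1 P1.a=0 P1.b=0
P0.a=1 P1.a=0 P1.b=2
P0.a=2 P1.a=0 P1.b=0
P0.a=2 P1.a=0 P1.b=2
P0.a=2 P1.a=1 P1.b=2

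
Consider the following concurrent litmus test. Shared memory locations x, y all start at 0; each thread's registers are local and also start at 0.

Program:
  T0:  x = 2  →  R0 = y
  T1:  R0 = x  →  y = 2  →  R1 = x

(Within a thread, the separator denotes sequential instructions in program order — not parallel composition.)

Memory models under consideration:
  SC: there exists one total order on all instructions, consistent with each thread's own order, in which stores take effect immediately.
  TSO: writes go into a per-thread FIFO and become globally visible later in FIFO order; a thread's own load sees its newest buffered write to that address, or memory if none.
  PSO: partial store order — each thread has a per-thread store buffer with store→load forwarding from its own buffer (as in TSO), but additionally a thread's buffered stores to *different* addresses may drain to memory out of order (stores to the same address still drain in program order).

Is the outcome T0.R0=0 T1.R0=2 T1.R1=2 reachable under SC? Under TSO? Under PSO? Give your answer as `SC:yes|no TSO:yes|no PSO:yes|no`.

SC:yes TSO:yes PSO:yes

outcome vector order: (T0.R0,T1.R0,T1.R1)
SC: 5 outcomes — {(0,0,2), (0,2,2), (2,0,0), (2,0,2), (2,2,2)}
TSO: 6 outcomes — {(0,0,0), (0,0,2), (0,2,2), (2,0,0), (2,0,2), (2,2,2)}
PSO: 6 outcomes — {(0,0,0), (0,0,2), (0,2,2), (2,0,0), (2,0,2), (2,2,2)}
target (0,2,2) ∈ {SC,TSO,PSO}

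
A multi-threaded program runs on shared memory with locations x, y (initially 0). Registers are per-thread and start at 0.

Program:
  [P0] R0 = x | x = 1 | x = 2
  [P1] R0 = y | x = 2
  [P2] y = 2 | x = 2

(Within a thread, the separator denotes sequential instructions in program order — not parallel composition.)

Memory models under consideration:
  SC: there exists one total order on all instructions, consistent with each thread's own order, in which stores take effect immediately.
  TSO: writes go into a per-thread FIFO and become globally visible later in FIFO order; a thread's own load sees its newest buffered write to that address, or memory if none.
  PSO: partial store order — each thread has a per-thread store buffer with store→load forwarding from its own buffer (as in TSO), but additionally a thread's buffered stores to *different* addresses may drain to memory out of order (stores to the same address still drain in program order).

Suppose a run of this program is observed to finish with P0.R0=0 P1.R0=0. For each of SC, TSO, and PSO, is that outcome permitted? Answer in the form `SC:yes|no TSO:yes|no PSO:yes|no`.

outcome vector order: (P0.R0,P1.R0)
[SC] allowed = {(0,0); (0,2); (2,0); (2,2)}
[TSO] allowed = {(0,0); (0,2); (2,0); (2,2)}
[PSO] allowed = {(0,0); (0,2); (2,0); (2,2)}
target (0,0) ∈ {SC,TSO,PSO}

SC:yes TSO:yes PSO:yes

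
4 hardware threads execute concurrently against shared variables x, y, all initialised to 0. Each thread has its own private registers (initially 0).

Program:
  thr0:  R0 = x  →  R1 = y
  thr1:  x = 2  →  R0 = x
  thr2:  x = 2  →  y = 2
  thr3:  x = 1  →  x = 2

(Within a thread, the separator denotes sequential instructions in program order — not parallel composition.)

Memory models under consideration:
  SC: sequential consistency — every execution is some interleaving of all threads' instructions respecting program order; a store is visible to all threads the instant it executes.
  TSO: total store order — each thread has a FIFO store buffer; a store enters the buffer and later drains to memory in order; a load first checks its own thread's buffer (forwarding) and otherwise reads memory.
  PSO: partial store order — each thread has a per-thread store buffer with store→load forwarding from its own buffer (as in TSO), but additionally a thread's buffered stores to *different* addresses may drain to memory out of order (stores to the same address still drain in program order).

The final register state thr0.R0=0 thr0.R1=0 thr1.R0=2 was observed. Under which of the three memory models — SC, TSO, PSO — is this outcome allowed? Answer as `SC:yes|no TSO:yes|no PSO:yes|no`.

SC:yes TSO:yes PSO:yes

outcome vector order: (thr0.R0,thr0.R1,thr1.R0)
under SC → (0,0,1), (0,0,2), (0,2,1), (0,2,2), (1,0,1), (1,0,2), (1,2,1), (1,2,2), (2,0,1), (2,0,2), (2,2,1), (2,2,2)
under TSO → (0,0,1), (0,0,2), (0,2,1), (0,2,2), (1,0,1), (1,0,2), (1,2,1), (1,2,2), (2,0,1), (2,0,2), (2,2,1), (2,2,2)
under PSO → (0,0,1), (0,0,2), (0,2,1), (0,2,2), (1,0,1), (1,0,2), (1,2,1), (1,2,2), (2,0,1), (2,0,2), (2,2,1), (2,2,2)
target (0,0,2) ∈ {SC,TSO,PSO}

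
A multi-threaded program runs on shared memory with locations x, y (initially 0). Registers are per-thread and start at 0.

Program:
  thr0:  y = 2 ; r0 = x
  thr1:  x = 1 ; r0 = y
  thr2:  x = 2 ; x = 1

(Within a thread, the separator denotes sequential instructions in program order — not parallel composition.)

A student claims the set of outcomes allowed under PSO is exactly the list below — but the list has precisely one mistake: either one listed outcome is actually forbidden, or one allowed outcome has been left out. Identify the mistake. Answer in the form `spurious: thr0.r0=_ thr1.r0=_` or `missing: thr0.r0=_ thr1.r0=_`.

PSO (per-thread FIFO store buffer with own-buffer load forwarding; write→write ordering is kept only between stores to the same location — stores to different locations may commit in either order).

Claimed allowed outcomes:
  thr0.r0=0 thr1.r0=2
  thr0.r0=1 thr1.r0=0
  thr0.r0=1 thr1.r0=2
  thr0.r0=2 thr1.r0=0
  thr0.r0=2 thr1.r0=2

missing: thr0.r0=0 thr1.r0=0

outcome vector order: (thr0.r0,thr1.r0)
under PSO → 00 02 10 12 20 22
PSO∖claimed = {00}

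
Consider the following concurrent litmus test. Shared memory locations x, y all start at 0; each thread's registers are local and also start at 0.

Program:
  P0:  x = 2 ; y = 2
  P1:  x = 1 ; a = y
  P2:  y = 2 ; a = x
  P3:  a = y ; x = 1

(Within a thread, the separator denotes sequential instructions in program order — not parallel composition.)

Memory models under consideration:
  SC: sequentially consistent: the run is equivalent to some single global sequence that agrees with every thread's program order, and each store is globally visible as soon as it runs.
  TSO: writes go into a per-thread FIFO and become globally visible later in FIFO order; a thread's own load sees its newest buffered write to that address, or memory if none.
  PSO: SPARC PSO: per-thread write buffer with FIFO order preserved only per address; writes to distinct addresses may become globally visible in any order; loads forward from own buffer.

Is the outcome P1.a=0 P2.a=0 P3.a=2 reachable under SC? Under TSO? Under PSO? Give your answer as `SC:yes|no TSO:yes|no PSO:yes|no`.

SC:no TSO:yes PSO:yes

outcome vector order: (P1.a,P2.a,P3.a)
under SC → (0,1,0); (0,1,2); (0,2,0); (0,2,2); (2,0,0); (2,0,2); (2,1,0); (2,1,2); (2,2,0); (2,2,2)
under TSO → (0,0,0); (0,0,2); (0,1,0); (0,1,2); (0,2,0); (0,2,2); (2,0,0); (2,0,2); (2,1,0); (2,1,2); (2,2,0); (2,2,2)
under PSO → (0,0,0); (0,0,2); (0,1,0); (0,1,2); (0,2,0); (0,2,2); (2,0,0); (2,0,2); (2,1,0); (2,1,2); (2,2,0); (2,2,2)
target (0,0,2) ∈ {TSO,PSO}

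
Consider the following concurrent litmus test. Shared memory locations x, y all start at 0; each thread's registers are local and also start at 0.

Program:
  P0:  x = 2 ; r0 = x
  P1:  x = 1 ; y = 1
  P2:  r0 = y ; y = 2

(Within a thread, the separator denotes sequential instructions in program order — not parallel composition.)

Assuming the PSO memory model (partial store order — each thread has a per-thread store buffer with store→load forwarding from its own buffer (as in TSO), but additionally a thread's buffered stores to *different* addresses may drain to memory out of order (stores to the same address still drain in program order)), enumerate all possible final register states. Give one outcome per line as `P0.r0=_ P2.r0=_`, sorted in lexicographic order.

P0.r0=1 P2.r0=0
P0.r0=1 P2.r0=1
P0.r0=2 P2.r0=0
P0.r0=2 P2.r0=1

outcome vector order: (P0.r0,P2.r0)
|PSO outcomes| = 4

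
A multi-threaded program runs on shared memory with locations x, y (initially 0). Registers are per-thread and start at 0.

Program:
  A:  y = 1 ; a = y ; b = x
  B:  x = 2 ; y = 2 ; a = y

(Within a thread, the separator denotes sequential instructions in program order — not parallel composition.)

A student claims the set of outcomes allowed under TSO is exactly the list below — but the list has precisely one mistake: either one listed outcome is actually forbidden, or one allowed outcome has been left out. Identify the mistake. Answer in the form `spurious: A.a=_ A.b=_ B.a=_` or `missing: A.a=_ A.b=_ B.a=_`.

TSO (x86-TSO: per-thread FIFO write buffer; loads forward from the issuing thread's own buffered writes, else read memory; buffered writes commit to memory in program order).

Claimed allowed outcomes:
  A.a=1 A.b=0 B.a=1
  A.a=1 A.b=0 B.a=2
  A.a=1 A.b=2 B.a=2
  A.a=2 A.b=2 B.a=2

missing: A.a=1 A.b=2 B.a=1

outcome vector order: (A.a,A.b,B.a)
TSO: 5 outcomes — {(1,0,1), (1,0,2), (1,2,1), (1,2,2), (2,2,2)}
TSO∖claimed = {(1,2,1)}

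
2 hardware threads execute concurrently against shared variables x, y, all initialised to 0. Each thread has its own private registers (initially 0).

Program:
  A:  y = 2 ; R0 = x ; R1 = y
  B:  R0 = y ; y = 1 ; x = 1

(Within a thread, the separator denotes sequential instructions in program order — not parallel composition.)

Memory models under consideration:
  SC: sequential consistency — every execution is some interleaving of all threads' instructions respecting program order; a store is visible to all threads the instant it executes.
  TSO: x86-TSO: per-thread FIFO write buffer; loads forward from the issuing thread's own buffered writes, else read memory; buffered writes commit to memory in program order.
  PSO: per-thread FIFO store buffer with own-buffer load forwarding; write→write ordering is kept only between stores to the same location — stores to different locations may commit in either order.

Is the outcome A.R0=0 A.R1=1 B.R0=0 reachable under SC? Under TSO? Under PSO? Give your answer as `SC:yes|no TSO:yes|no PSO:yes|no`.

SC:yes TSO:yes PSO:yes

outcome vector order: (A.R0,A.R1,B.R0)
[SC] allowed = {0/1/0 0/1/2 0/2/0 0/2/2 1/1/0 1/1/2 1/2/0}
[TSO] allowed = {0/1/0 0/1/2 0/2/0 0/2/2 1/1/0 1/1/2 1/2/0}
[PSO] allowed = {0/1/0 0/1/2 0/2/0 0/2/2 1/1/0 1/1/2 1/2/0 1/2/2}
target 0/1/0 ∈ {SC,TSO,PSO}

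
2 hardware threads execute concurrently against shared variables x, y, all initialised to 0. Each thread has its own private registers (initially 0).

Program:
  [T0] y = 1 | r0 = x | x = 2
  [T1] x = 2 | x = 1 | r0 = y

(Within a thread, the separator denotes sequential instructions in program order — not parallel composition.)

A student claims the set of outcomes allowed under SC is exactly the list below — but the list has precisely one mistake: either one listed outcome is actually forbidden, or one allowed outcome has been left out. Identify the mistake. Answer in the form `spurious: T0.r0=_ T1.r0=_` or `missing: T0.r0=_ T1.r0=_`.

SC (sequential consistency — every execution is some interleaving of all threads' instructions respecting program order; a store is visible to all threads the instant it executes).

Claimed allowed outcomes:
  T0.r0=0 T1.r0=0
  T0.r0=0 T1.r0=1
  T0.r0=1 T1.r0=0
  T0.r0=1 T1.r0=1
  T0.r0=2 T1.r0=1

outcome vector order: (T0.r0,T1.r0)
SC (4): 01; 10; 11; 21
claimed∖SC = {00}

spurious: T0.r0=0 T1.r0=0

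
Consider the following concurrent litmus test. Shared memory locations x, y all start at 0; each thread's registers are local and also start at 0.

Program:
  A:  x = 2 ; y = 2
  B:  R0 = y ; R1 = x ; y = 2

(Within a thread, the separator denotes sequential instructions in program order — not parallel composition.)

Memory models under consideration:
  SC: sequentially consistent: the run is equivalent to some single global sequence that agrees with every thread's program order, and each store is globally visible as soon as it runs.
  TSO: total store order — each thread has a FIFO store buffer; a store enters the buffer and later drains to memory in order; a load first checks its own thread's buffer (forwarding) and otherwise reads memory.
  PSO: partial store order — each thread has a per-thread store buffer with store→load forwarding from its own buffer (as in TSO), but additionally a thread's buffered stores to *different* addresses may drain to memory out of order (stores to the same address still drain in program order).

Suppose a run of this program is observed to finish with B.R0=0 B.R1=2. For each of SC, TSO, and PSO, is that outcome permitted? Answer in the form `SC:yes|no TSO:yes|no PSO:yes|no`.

SC:yes TSO:yes PSO:yes

outcome vector order: (B.R0,B.R1)
[SC] allowed = {0/0 0/2 2/2}
[TSO] allowed = {0/0 0/2 2/2}
[PSO] allowed = {0/0 0/2 2/0 2/2}
target 0/2 ∈ {SC,TSO,PSO}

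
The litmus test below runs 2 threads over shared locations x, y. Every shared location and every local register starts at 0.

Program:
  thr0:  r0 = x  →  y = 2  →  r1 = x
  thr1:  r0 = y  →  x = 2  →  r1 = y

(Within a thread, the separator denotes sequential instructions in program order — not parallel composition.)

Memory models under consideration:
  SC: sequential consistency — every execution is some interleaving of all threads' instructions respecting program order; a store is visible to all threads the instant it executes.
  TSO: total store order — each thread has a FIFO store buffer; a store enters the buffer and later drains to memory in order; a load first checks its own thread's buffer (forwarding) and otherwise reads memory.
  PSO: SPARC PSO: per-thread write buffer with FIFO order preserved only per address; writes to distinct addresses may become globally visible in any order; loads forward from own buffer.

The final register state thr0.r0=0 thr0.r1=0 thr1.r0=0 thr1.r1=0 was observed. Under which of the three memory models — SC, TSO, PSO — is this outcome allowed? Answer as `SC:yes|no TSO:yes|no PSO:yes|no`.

SC:no TSO:yes PSO:yes

outcome vector order: (thr0.r0,thr0.r1,thr1.r0,thr1.r1)
SC: 7 outcomes — {(0,0,0,2) (0,0,2,2) (0,2,0,0) (0,2,0,2) (0,2,2,2) (2,2,0,0) (2,2,0,2)}
TSO: 8 outcomes — {(0,0,0,0) (0,0,0,2) (0,0,2,2) (0,2,0,0) (0,2,0,2) (0,2,2,2) (2,2,0,0) (2,2,0,2)}
PSO: 8 outcomes — {(0,0,0,0) (0,0,0,2) (0,0,2,2) (0,2,0,0) (0,2,0,2) (0,2,2,2) (2,2,0,0) (2,2,0,2)}
target (0,0,0,0) ∈ {TSO,PSO}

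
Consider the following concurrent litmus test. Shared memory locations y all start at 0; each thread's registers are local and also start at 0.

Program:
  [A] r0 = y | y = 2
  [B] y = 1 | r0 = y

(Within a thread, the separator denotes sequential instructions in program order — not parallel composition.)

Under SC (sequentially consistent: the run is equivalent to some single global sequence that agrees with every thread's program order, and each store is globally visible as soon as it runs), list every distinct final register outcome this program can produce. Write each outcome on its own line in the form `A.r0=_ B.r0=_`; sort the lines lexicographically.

A.r0=0 B.r0=1
A.r0=0 B.r0=2
A.r0=1 B.r0=1
A.r0=1 B.r0=2

outcome vector order: (A.r0,B.r0)
|SC outcomes| = 4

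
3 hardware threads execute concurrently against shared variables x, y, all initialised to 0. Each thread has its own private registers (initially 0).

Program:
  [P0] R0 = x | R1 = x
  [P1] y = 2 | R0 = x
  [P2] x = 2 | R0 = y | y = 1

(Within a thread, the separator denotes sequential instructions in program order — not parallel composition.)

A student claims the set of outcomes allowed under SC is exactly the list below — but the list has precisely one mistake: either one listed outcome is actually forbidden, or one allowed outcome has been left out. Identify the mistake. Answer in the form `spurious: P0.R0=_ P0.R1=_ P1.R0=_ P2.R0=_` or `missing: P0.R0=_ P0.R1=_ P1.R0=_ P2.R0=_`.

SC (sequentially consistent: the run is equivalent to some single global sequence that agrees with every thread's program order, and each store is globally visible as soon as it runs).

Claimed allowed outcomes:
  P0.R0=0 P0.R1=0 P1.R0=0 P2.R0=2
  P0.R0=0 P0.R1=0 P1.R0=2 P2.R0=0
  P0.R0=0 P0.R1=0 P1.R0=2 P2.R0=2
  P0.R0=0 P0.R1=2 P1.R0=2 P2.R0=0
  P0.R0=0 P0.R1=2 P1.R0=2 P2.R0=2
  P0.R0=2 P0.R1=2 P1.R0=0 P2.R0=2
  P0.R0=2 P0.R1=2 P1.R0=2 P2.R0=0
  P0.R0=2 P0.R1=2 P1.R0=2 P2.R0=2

outcome vector order: (P0.R0,P0.R1,P1.R0,P2.R0)
[SC] allowed = {(0,0,0,2), (0,0,2,0), (0,0,2,2), (0,2,0,2), (0,2,2,0), (0,2,2,2), (2,2,0,2), (2,2,2,0), (2,2,2,2)}
SC∖claimed = {(0,2,0,2)}

missing: P0.R0=0 P0.R1=2 P1.R0=0 P2.R0=2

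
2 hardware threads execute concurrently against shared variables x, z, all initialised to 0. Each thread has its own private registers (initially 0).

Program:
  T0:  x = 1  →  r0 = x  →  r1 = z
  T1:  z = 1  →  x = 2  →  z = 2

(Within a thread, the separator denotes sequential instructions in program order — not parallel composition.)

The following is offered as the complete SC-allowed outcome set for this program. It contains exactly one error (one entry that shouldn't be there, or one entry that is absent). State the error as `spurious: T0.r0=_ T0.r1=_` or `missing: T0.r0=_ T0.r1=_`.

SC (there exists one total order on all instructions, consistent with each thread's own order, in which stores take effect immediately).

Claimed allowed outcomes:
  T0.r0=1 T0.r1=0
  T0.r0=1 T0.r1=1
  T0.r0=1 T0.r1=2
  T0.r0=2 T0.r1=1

outcome vector order: (T0.r0,T0.r1)
SC: 5 outcomes — {<1 0>, <1 1>, <1 2>, <2 1>, <2 2>}
SC∖claimed = {<2 2>}

missing: T0.r0=2 T0.r1=2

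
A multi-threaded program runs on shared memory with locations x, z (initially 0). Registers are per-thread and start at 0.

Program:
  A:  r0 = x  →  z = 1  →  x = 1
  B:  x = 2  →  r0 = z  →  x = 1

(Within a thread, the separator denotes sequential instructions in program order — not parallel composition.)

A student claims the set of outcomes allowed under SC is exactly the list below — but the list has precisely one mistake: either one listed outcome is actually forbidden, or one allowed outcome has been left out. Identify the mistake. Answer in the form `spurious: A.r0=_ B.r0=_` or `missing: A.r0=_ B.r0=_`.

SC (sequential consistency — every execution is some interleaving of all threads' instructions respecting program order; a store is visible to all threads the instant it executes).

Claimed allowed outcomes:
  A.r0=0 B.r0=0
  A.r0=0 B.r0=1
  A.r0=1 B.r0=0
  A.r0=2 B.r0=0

missing: A.r0=2 B.r0=1

outcome vector order: (A.r0,B.r0)
[SC] allowed = {(0,0), (0,1), (1,0), (2,0), (2,1)}
SC∖claimed = {(2,1)}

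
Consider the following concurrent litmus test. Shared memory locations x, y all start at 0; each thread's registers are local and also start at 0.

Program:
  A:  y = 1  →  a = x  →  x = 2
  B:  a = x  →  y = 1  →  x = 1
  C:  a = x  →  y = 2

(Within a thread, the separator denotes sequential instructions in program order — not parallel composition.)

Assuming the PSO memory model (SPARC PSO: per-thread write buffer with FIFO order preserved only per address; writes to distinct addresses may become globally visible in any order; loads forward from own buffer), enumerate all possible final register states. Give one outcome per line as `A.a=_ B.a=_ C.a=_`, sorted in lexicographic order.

A.a=0 B.a=0 C.a=0
A.a=0 B.a=0 C.a=1
A.a=0 B.a=0 C.a=2
A.a=0 B.a=2 C.a=0
A.a=0 B.a=2 C.a=1
A.a=0 B.a=2 C.a=2
A.a=1 B.a=0 C.a=0
A.a=1 B.a=0 C.a=1
A.a=1 B.a=0 C.a=2

outcome vector order: (A.a,B.a,C.a)
|PSO outcomes| = 9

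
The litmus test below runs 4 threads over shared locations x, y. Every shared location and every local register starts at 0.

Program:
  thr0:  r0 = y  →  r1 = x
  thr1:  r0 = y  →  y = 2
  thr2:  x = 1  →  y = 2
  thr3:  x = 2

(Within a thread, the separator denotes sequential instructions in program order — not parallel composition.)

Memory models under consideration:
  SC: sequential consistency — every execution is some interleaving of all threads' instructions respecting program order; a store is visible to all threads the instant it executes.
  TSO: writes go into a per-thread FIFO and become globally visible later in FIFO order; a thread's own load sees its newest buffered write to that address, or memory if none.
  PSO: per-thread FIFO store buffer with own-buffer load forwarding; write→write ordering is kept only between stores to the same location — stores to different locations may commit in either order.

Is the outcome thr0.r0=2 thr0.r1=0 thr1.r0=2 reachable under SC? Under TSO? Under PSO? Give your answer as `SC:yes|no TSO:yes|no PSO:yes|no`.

SC:no TSO:no PSO:yes

outcome vector order: (thr0.r0,thr0.r1,thr1.r0)
SC (11): <0 0 0>; <0 0 2>; <0 1 0>; <0 1 2>; <0 2 0>; <0 2 2>; <2 0 0>; <2 1 0>; <2 1 2>; <2 2 0>; <2 2 2>
TSO (11): <0 0 0>; <0 0 2>; <0 1 0>; <0 1 2>; <0 2 0>; <0 2 2>; <2 0 0>; <2 1 0>; <2 1 2>; <2 2 0>; <2 2 2>
PSO (12): <0 0 0>; <0 0 2>; <0 1 0>; <0 1 2>; <0 2 0>; <0 2 2>; <2 0 0>; <2 0 2>; <2 1 0>; <2 1 2>; <2 2 0>; <2 2 2>
target <2 0 2> ∈ {PSO}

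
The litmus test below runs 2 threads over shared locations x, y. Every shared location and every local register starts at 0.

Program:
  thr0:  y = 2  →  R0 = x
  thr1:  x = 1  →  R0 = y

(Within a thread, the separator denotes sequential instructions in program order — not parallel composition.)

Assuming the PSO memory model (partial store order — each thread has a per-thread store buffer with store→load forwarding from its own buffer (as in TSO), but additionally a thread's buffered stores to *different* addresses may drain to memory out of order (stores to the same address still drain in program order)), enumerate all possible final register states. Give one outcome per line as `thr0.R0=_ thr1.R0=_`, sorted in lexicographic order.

outcome vector order: (thr0.R0,thr1.R0)
|PSO outcomes| = 4

thr0.R0=0 thr1.R0=0
thr0.R0=0 thr1.R0=2
thr0.R0=1 thr1.R0=0
thr0.R0=1 thr1.R0=2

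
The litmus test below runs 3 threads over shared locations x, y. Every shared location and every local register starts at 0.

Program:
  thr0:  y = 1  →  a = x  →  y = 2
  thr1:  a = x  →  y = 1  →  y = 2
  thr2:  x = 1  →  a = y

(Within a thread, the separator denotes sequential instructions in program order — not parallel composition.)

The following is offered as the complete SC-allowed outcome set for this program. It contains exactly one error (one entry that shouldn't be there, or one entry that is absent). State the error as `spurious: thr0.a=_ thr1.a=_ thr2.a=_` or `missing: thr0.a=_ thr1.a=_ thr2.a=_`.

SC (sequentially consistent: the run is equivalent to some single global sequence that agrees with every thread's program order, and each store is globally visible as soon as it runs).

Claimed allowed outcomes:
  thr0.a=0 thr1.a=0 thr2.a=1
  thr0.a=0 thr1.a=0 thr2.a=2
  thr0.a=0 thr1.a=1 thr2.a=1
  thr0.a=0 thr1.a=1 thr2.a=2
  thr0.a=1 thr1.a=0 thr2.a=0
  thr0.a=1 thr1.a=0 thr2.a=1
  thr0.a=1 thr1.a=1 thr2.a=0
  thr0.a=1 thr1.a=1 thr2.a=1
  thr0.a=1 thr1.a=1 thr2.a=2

outcome vector order: (thr0.a,thr1.a,thr2.a)
[SC] allowed = {<0 0 1>, <0 0 2>, <0 1 1>, <0 1 2>, <1 0 0>, <1 0 1>, <1 0 2>, <1 1 0>, <1 1 1>, <1 1 2>}
SC∖claimed = {<1 0 2>}

missing: thr0.a=1 thr1.a=0 thr2.a=2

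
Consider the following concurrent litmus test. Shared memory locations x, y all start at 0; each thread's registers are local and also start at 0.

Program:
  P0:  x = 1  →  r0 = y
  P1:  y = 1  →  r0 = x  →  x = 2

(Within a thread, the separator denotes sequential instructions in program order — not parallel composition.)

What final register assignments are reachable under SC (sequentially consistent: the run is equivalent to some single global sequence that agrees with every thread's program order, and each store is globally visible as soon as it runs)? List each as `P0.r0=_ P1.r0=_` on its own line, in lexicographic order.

outcome vector order: (P0.r0,P1.r0)
|SC outcomes| = 3

P0.r0=0 P1.r0=1
P0.r0=1 P1.r0=0
P0.r0=1 P1.r0=1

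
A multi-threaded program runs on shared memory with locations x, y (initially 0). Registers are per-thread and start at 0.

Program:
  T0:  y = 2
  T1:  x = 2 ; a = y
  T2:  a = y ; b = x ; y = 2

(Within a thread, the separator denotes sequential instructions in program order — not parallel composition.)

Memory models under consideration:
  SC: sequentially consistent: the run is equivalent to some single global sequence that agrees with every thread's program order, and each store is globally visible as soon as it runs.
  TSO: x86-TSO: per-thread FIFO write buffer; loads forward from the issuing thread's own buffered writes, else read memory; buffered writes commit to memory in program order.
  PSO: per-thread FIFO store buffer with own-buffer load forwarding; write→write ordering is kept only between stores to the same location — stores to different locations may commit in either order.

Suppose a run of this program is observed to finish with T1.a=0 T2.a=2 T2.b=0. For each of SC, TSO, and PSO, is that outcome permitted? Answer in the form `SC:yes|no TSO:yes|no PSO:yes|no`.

outcome vector order: (T1.a,T2.a,T2.b)
SC (7): <0 0 0>, <0 0 2>, <0 2 2>, <2 0 0>, <2 0 2>, <2 2 0>, <2 2 2>
TSO (8): <0 0 0>, <0 0 2>, <0 2 0>, <0 2 2>, <2 0 0>, <2 0 2>, <2 2 0>, <2 2 2>
PSO (8): <0 0 0>, <0 0 2>, <0 2 0>, <0 2 2>, <2 0 0>, <2 0 2>, <2 2 0>, <2 2 2>
target <0 2 0> ∈ {TSO,PSO}

SC:no TSO:yes PSO:yes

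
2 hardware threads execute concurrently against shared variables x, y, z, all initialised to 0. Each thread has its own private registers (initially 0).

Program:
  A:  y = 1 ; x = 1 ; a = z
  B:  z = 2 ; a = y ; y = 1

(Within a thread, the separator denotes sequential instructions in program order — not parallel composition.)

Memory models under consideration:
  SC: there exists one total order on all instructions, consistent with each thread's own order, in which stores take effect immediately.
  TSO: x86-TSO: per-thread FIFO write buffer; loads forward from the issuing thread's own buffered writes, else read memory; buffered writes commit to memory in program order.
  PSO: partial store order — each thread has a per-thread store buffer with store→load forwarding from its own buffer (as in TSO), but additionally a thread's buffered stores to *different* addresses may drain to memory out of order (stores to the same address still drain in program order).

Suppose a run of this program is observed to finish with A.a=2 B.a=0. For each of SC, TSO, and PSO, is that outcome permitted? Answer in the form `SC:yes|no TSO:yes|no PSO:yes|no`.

outcome vector order: (A.a,B.a)
SC (3): 01 20 21
TSO (4): 00 01 20 21
PSO (4): 00 01 20 21
target 20 ∈ {SC,TSO,PSO}

SC:yes TSO:yes PSO:yes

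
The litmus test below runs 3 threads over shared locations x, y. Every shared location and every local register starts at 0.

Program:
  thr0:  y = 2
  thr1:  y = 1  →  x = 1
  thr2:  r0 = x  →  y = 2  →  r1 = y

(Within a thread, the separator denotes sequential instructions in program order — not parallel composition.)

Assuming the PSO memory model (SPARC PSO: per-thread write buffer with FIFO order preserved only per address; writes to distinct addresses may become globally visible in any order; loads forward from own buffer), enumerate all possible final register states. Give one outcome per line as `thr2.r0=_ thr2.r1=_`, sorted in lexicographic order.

outcome vector order: (thr2.r0,thr2.r1)
|PSO outcomes| = 4

thr2.r0=0 thr2.r1=1
thr2.r0=0 thr2.r1=2
thr2.r0=1 thr2.r1=1
thr2.r0=1 thr2.r1=2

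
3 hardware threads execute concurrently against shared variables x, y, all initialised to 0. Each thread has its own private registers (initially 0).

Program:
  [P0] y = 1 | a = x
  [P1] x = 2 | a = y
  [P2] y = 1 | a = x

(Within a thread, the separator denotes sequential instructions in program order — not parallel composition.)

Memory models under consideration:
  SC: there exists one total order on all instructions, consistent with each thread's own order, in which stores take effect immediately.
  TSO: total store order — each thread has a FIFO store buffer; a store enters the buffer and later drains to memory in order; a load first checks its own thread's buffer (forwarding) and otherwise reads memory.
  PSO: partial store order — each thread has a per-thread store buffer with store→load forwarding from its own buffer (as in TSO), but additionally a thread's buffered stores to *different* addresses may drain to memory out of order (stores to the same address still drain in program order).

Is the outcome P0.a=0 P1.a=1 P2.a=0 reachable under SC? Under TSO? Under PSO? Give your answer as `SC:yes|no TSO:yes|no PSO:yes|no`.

outcome vector order: (P0.a,P1.a,P2.a)
[SC] allowed = {(0,1,0) (0,1,2) (2,0,2) (2,1,0) (2,1,2)}
[TSO] allowed = {(0,0,0) (0,0,2) (0,1,0) (0,1,2) (2,0,0) (2,0,2) (2,1,0) (2,1,2)}
[PSO] allowed = {(0,0,0) (0,0,2) (0,1,0) (0,1,2) (2,0,0) (2,0,2) (2,1,0) (2,1,2)}
target (0,1,0) ∈ {SC,TSO,PSO}

SC:yes TSO:yes PSO:yes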